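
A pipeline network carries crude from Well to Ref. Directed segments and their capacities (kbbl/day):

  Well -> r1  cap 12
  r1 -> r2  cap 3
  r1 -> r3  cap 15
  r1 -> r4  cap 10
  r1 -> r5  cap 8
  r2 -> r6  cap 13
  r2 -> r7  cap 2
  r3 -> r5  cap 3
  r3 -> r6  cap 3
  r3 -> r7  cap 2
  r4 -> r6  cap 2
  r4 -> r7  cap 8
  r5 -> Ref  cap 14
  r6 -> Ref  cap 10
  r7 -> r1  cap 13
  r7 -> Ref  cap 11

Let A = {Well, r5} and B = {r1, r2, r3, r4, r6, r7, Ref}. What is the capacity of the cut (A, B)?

Edges leaving {Well, r5}: Well→r1 (12), r5→Ref (14).
Cut capacity = 12 + 14 = 26.

26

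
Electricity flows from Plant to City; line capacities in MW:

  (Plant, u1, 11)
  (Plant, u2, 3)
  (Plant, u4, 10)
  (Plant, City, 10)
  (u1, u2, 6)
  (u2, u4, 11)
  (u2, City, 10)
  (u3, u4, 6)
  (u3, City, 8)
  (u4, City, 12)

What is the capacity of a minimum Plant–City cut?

29

Augment Plant→City: bottleneck 10, flow now 10.
Augment Plant→u2→City: bottleneck 3, flow now 13.
Augment Plant→u4→City: bottleneck 10, flow now 23.
Augment Plant→u1→u2→City: bottleneck 6, flow now 29.
No augmenting path remains; maximum flow = 29.
By max-flow min-cut, the minimum cut capacity equals the max flow.
In the residual graph, reachable from Plant: {Plant, u1}.
Min-cut edges: Plant→u2 (3), Plant→u4 (10), Plant→City (10), u1→u2 (6); capacity 3 + 10 + 10 + 6 = 29.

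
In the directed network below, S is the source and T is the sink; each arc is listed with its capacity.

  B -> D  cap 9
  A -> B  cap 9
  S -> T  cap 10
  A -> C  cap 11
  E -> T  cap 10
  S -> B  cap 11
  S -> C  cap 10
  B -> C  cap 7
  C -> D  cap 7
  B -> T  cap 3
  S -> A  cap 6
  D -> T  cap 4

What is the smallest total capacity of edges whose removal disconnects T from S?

Augment S→T: bottleneck 10, flow now 10.
Augment S→B→T: bottleneck 3, flow now 13.
Augment S→B→D→T: bottleneck 4, flow now 17.
No augmenting path remains; maximum flow = 17.
By max-flow min-cut, the minimum cut capacity equals the max flow.
In the residual graph, reachable from S: {S, A, B, C, D}.
Min-cut edges: S→T (10), B→T (3), D→T (4); capacity 10 + 3 + 4 = 17.

17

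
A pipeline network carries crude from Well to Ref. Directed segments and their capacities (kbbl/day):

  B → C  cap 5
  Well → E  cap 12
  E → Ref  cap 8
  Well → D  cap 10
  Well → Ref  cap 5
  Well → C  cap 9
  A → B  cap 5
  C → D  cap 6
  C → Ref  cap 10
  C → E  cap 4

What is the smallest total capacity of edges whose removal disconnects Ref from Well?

22

Augment Well→Ref: bottleneck 5, flow now 5.
Augment Well→C→Ref: bottleneck 9, flow now 14.
Augment Well→E→Ref: bottleneck 8, flow now 22.
No augmenting path remains; maximum flow = 22.
By max-flow min-cut, the minimum cut capacity equals the max flow.
In the residual graph, reachable from Well: {Well, D, E}.
Min-cut edges: Well→C (9), Well→Ref (5), E→Ref (8); capacity 9 + 5 + 8 = 22.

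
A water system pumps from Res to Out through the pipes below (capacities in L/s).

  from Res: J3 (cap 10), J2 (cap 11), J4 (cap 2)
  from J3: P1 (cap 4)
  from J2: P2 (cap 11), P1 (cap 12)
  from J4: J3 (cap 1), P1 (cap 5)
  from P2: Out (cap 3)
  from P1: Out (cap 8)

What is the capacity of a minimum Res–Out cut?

11

Augment Res→J3→P1→Out: bottleneck 4, flow now 4.
Augment Res→J2→P2→Out: bottleneck 3, flow now 7.
Augment Res→J2→P1→Out: bottleneck 4, flow now 11.
No augmenting path remains; maximum flow = 11.
By max-flow min-cut, the minimum cut capacity equals the max flow.
In the residual graph, reachable from Res: {Res, J3, J2, J4, P2, P1}.
Min-cut edges: P2→Out (3), P1→Out (8); capacity 3 + 8 = 11.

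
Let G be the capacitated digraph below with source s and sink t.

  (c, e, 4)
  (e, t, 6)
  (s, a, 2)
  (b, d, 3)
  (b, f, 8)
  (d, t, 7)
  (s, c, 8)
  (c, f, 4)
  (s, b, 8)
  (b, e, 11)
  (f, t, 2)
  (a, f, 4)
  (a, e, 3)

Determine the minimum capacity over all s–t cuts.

11

Augment s→a→e→t: bottleneck 2, flow now 2.
Augment s→b→d→t: bottleneck 3, flow now 5.
Augment s→b→e→t: bottleneck 4, flow now 9.
Augment s→b→f→t: bottleneck 1, flow now 10.
Augment s→c→f→t: bottleneck 1, flow now 11.
No augmenting path remains; maximum flow = 11.
By max-flow min-cut, the minimum cut capacity equals the max flow.
In the residual graph, reachable from s: {s, a, b, c, e, f}.
Min-cut edges: b→d (3), e→t (6), f→t (2); capacity 3 + 6 + 2 = 11.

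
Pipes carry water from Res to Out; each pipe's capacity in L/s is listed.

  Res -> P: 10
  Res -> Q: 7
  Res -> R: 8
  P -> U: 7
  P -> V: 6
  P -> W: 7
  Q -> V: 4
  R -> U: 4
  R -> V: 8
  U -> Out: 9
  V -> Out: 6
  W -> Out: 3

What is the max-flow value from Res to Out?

Augment Res→P→U→Out: bottleneck 7, flow now 7.
Augment Res→P→V→Out: bottleneck 3, flow now 10.
Augment Res→Q→V→Out: bottleneck 3, flow now 13.
Augment Res→R→U→Out: bottleneck 2, flow now 15.
Augment Res→Q→V→P→W→Out: bottleneck 1, flow now 16. (uses reverse residual edge)
Augment Res→R→U→P→W→Out: bottleneck 2, flow now 18. (uses reverse residual edge)
No augmenting path remains; maximum flow = 18.
In the residual graph, reachable from Res: {Res, P, Q, R, U, V, W}.
Min-cut edges: U→Out (9), V→Out (6), W→Out (3); capacity 9 + 6 + 3 = 18.
This cut is saturated, so no flow can exceed 18.

18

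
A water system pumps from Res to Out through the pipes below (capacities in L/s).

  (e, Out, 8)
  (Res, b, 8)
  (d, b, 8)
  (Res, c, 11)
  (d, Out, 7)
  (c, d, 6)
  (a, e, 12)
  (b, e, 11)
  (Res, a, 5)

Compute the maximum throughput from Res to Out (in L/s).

14

Augment Res→a→e→Out: bottleneck 5, flow now 5.
Augment Res→b→e→Out: bottleneck 3, flow now 8.
Augment Res→c→d→Out: bottleneck 6, flow now 14.
No augmenting path remains; maximum flow = 14.
In the residual graph, reachable from Res: {Res, a, b, c, e}.
Min-cut edges: c→d (6), e→Out (8); capacity 6 + 8 = 14.
This cut is saturated, so no flow can exceed 14.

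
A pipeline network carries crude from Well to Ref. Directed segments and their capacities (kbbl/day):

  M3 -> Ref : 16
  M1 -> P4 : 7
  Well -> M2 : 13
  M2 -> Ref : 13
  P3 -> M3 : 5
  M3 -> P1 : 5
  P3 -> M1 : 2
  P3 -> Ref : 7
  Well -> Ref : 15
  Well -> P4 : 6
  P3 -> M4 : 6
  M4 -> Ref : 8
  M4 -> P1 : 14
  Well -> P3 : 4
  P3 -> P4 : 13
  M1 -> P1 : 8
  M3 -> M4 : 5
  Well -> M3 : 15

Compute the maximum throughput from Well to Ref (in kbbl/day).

47

Augment Well→Ref: bottleneck 15, flow now 15.
Augment Well→P3→Ref: bottleneck 4, flow now 19.
Augment Well→M3→Ref: bottleneck 15, flow now 34.
Augment Well→M2→Ref: bottleneck 13, flow now 47.
No augmenting path remains; maximum flow = 47.
In the residual graph, reachable from Well: {Well, P4}.
Min-cut edges: Well→P3 (4), Well→M3 (15), Well→M2 (13), Well→Ref (15); capacity 4 + 15 + 13 + 15 = 47.
This cut is saturated, so no flow can exceed 47.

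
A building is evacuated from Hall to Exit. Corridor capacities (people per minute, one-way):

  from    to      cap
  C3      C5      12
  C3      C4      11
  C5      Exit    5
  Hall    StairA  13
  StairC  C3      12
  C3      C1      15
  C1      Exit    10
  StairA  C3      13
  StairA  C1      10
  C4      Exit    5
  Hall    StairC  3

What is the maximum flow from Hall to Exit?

Augment Hall→StairA→C1→Exit: bottleneck 10, flow now 10.
Augment Hall→StairA→C3→C5→Exit: bottleneck 3, flow now 13.
Augment Hall→StairC→C3→C5→Exit: bottleneck 2, flow now 15.
Augment Hall→StairC→C3→C4→Exit: bottleneck 1, flow now 16.
No augmenting path remains; maximum flow = 16.
In the residual graph, reachable from Hall: {Hall}.
Min-cut edges: Hall→StairA (13), Hall→StairC (3); capacity 13 + 3 = 16.
This cut is saturated, so no flow can exceed 16.

16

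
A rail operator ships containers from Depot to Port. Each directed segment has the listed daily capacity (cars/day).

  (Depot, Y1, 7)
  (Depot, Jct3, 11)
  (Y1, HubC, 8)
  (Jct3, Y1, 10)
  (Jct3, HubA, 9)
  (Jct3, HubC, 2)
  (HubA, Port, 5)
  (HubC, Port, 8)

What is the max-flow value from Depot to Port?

13

Augment Depot→Y1→HubC→Port: bottleneck 7, flow now 7.
Augment Depot→Jct3→HubA→Port: bottleneck 5, flow now 12.
Augment Depot→Jct3→HubC→Port: bottleneck 1, flow now 13.
No augmenting path remains; maximum flow = 13.
In the residual graph, reachable from Depot: {Depot, Y1, Jct3, HubA, HubC}.
Min-cut edges: HubA→Port (5), HubC→Port (8); capacity 5 + 8 = 13.
This cut is saturated, so no flow can exceed 13.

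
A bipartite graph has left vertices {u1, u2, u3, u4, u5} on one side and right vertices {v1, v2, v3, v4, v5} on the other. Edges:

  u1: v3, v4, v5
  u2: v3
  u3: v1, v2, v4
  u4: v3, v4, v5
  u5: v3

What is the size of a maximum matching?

Unit-capacity flow: source→left, listed edges, right→sink; max matching = max flow.
Augmenting path u1→v3 (+1); matched 1.
Augmenting path u3→v1 (+1); matched 2.
Augmenting path u4→v4 (+1); matched 3.
Augmenting path u2→v3→u1→v5 (+1); matched 4.
No augmenting path remains; maximum matching = 4.
König certificate: {u1, u3, u4, v3} is a vertex cover of size 4 (every listed pair touches it), so no matching can be larger.

4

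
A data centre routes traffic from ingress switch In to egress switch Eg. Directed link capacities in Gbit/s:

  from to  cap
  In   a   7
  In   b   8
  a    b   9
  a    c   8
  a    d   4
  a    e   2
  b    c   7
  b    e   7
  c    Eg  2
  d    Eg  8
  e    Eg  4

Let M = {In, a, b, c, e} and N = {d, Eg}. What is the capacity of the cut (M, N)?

Edges leaving {In, a, b, c, e}: a→d (4), c→Eg (2), e→Eg (4).
Cut capacity = 4 + 2 + 4 = 10.

10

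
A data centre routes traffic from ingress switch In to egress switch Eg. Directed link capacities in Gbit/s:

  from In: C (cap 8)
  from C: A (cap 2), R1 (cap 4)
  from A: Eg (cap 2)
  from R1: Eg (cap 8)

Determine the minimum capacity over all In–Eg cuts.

Augment In→C→A→Eg: bottleneck 2, flow now 2.
Augment In→C→R1→Eg: bottleneck 4, flow now 6.
No augmenting path remains; maximum flow = 6.
By max-flow min-cut, the minimum cut capacity equals the max flow.
In the residual graph, reachable from In: {In, C}.
Min-cut edges: C→A (2), C→R1 (4); capacity 2 + 4 = 6.

6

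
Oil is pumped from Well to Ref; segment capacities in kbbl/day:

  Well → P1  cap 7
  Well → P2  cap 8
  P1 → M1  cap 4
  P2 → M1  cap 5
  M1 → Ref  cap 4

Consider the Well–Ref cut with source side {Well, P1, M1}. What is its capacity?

Edges leaving {Well, P1, M1}: Well→P2 (8), M1→Ref (4).
Cut capacity = 8 + 4 = 12.

12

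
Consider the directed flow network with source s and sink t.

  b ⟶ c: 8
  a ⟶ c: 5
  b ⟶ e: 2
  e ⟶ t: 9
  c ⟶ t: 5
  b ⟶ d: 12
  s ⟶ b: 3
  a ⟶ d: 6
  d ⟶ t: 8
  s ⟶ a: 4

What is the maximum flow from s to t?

7

Augment s→a→c→t: bottleneck 4, flow now 4.
Augment s→b→c→t: bottleneck 1, flow now 5.
Augment s→b→d→t: bottleneck 2, flow now 7.
No augmenting path remains; maximum flow = 7.
In the residual graph, reachable from s: {s}.
Min-cut edges: s→a (4), s→b (3); capacity 4 + 3 = 7.
This cut is saturated, so no flow can exceed 7.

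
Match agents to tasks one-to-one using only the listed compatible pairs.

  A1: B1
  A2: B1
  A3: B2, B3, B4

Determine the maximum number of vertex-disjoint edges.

Unit-capacity flow: source→left, listed edges, right→sink; max matching = max flow.
Augmenting path A1→B1 (+1); matched 1.
Augmenting path A3→B2 (+1); matched 2.
No augmenting path remains; maximum matching = 2.
König certificate: {A3, B1} is a vertex cover of size 2 (every listed pair touches it), so no matching can be larger.

2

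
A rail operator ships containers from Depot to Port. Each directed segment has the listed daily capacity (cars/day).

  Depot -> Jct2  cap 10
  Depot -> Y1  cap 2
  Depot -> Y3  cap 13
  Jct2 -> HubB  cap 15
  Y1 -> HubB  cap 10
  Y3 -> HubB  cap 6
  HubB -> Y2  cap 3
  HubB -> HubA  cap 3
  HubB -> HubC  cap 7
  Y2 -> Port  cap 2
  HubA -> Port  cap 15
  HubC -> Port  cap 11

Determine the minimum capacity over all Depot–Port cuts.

12

Augment Depot→Jct2→HubB→Y2→Port: bottleneck 2, flow now 2.
Augment Depot→Jct2→HubB→HubA→Port: bottleneck 3, flow now 5.
Augment Depot→Jct2→HubB→HubC→Port: bottleneck 5, flow now 10.
Augment Depot→Y1→HubB→HubC→Port: bottleneck 2, flow now 12.
No augmenting path remains; maximum flow = 12.
By max-flow min-cut, the minimum cut capacity equals the max flow.
In the residual graph, reachable from Depot: {Depot, Jct2, Y1, Y3, HubB, Y2}.
Min-cut edges: HubB→HubA (3), HubB→HubC (7), Y2→Port (2); capacity 3 + 7 + 2 = 12.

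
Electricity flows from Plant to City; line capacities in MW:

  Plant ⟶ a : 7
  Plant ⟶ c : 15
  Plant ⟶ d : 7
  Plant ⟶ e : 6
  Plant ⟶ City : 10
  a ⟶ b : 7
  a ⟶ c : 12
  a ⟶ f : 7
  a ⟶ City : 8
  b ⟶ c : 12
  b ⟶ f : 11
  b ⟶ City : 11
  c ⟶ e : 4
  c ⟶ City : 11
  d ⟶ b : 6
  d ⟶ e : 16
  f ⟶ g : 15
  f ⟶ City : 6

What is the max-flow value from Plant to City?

34

Augment Plant→City: bottleneck 10, flow now 10.
Augment Plant→a→City: bottleneck 7, flow now 17.
Augment Plant→c→City: bottleneck 11, flow now 28.
Augment Plant→d→b→City: bottleneck 6, flow now 34.
No augmenting path remains; maximum flow = 34.
In the residual graph, reachable from Plant: {Plant, c, d, e}.
Min-cut edges: Plant→a (7), Plant→City (10), c→City (11), d→b (6); capacity 7 + 10 + 11 + 6 = 34.
This cut is saturated, so no flow can exceed 34.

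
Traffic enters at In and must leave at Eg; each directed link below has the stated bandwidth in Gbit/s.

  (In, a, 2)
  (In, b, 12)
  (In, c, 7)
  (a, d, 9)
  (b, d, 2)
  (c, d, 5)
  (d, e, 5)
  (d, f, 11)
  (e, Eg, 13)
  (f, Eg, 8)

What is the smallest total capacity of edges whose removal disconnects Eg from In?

Augment In→a→d→e→Eg: bottleneck 2, flow now 2.
Augment In→b→d→e→Eg: bottleneck 2, flow now 4.
Augment In→c→d→e→Eg: bottleneck 1, flow now 5.
Augment In→c→d→f→Eg: bottleneck 4, flow now 9.
No augmenting path remains; maximum flow = 9.
By max-flow min-cut, the minimum cut capacity equals the max flow.
In the residual graph, reachable from In: {In, b, c}.
Min-cut edges: In→a (2), b→d (2), c→d (5); capacity 2 + 2 + 5 = 9.

9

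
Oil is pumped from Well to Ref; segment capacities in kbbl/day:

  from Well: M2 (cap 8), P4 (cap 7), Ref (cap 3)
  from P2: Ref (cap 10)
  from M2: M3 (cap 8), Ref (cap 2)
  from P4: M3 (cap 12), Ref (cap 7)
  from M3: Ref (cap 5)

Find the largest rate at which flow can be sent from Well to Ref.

17

Augment Well→Ref: bottleneck 3, flow now 3.
Augment Well→M2→Ref: bottleneck 2, flow now 5.
Augment Well→P4→Ref: bottleneck 7, flow now 12.
Augment Well→M2→M3→Ref: bottleneck 5, flow now 17.
No augmenting path remains; maximum flow = 17.
In the residual graph, reachable from Well: {Well, M2, M3}.
Min-cut edges: Well→P4 (7), Well→Ref (3), M2→Ref (2), M3→Ref (5); capacity 7 + 3 + 2 + 5 = 17.
This cut is saturated, so no flow can exceed 17.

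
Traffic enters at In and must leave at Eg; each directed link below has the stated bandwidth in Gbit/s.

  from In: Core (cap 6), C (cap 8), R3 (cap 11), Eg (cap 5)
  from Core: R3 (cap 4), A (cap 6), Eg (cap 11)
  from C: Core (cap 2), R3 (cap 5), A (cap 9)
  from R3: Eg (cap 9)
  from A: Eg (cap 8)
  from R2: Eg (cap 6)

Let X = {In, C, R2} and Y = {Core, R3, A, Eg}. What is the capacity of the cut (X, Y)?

Edges leaving {In, C, R2}: In→Core (6), In→R3 (11), In→Eg (5), C→Core (2), C→R3 (5), C→A (9), R2→Eg (6).
Cut capacity = 6 + 11 + 5 + 2 + 5 + 9 + 6 = 44.

44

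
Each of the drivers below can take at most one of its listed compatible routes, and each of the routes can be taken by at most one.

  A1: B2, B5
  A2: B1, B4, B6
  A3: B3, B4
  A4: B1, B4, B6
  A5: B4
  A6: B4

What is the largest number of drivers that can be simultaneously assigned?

Unit-capacity flow: source→left, listed edges, right→sink; max matching = max flow.
Augmenting path A1→B2 (+1); matched 1.
Augmenting path A2→B1 (+1); matched 2.
Augmenting path A3→B3 (+1); matched 3.
Augmenting path A4→B4 (+1); matched 4.
Augmenting path A5→B4→A4→B6 (+1); matched 5.
No augmenting path remains; maximum matching = 5.
König certificate: {A1, A2, A3, A4, B4} is a vertex cover of size 5 (every listed pair touches it), so no matching can be larger.

5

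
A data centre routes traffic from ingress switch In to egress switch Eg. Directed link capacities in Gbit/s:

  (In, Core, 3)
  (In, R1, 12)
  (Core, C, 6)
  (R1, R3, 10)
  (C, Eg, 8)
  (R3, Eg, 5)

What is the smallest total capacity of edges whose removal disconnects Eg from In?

Augment In→Core→C→Eg: bottleneck 3, flow now 3.
Augment In→R1→R3→Eg: bottleneck 5, flow now 8.
No augmenting path remains; maximum flow = 8.
By max-flow min-cut, the minimum cut capacity equals the max flow.
In the residual graph, reachable from In: {In, R1, R3}.
Min-cut edges: In→Core (3), R3→Eg (5); capacity 3 + 5 = 8.

8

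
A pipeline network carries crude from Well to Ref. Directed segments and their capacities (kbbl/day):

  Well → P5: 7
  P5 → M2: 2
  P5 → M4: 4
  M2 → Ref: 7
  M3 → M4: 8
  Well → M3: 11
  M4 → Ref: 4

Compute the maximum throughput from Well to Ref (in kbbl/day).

6

Augment Well→P5→M2→Ref: bottleneck 2, flow now 2.
Augment Well→P5→M4→Ref: bottleneck 4, flow now 6.
No augmenting path remains; maximum flow = 6.
In the residual graph, reachable from Well: {Well, P5, M3, M4}.
Min-cut edges: P5→M2 (2), M4→Ref (4); capacity 2 + 4 = 6.
This cut is saturated, so no flow can exceed 6.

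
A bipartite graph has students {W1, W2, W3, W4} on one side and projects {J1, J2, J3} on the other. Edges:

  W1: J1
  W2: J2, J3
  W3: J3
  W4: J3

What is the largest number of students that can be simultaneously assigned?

3

Unit-capacity flow: source→left, listed edges, right→sink; max matching = max flow.
Augmenting path W1→J1 (+1); matched 1.
Augmenting path W2→J2 (+1); matched 2.
Augmenting path W3→J3 (+1); matched 3.
No augmenting path remains; maximum matching = 3.
König certificate: {W1, W2, J3} is a vertex cover of size 3 (every listed pair touches it), so no matching can be larger.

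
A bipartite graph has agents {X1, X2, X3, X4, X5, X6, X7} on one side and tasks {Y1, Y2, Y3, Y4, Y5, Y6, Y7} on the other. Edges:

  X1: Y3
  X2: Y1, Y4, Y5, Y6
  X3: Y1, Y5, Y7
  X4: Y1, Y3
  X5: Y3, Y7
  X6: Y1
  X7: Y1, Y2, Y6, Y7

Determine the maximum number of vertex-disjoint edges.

Unit-capacity flow: source→left, listed edges, right→sink; max matching = max flow.
Augmenting path X1→Y3 (+1); matched 1.
Augmenting path X2→Y1 (+1); matched 2.
Augmenting path X3→Y5 (+1); matched 3.
Augmenting path X5→Y7 (+1); matched 4.
Augmenting path X7→Y2 (+1); matched 5.
Augmenting path X4→Y1→X2→Y4 (+1); matched 6.
No augmenting path remains; maximum matching = 6.
König certificate: {X2, X3, X5, X7, Y1, Y3} is a vertex cover of size 6 (every listed pair touches it), so no matching can be larger.

6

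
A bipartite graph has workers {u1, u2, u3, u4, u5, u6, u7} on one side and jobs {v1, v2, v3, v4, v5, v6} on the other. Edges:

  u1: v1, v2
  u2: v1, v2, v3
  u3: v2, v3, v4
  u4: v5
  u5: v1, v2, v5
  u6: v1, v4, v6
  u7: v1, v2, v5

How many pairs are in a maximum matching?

6

Unit-capacity flow: source→left, listed edges, right→sink; max matching = max flow.
Augmenting path u1→v1 (+1); matched 1.
Augmenting path u2→v2 (+1); matched 2.
Augmenting path u3→v3 (+1); matched 3.
Augmenting path u4→v5 (+1); matched 4.
Augmenting path u6→v4 (+1); matched 5.
Augmenting path u5→v2→u2→v3→u3→v4→u6→v6 (+1); matched 6.
No augmenting path remains; maximum matching = 6.
König certificate: {u2, u3, u6, v1, v2, v5} is a vertex cover of size 6 (every listed pair touches it), so no matching can be larger.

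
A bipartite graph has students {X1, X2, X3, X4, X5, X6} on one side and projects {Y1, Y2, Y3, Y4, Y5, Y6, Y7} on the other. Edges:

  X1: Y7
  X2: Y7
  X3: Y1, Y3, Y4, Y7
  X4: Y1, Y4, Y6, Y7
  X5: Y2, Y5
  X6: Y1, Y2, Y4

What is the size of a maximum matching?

Unit-capacity flow: source→left, listed edges, right→sink; max matching = max flow.
Augmenting path X1→Y7 (+1); matched 1.
Augmenting path X3→Y1 (+1); matched 2.
Augmenting path X4→Y4 (+1); matched 3.
Augmenting path X5→Y2 (+1); matched 4.
Augmenting path X6→Y1→X3→Y3 (+1); matched 5.
No augmenting path remains; maximum matching = 5.
König certificate: {X3, X4, X5, X6, Y7} is a vertex cover of size 5 (every listed pair touches it), so no matching can be larger.

5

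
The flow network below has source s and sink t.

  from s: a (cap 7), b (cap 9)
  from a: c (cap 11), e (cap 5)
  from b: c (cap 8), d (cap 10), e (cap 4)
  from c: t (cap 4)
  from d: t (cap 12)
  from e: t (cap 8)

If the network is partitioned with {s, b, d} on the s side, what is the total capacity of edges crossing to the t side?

Edges leaving {s, b, d}: s→a (7), b→c (8), b→e (4), d→t (12).
Cut capacity = 7 + 8 + 4 + 12 = 31.

31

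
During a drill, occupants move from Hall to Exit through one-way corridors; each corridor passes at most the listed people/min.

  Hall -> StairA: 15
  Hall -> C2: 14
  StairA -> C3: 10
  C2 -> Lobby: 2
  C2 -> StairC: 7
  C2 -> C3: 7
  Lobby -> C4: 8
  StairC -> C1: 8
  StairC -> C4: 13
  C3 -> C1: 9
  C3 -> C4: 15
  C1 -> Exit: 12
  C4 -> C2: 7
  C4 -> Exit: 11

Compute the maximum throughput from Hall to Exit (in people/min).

Augment Hall→StairA→C3→C1→Exit: bottleneck 9, flow now 9.
Augment Hall→StairA→C3→C4→Exit: bottleneck 1, flow now 10.
Augment Hall→C2→Lobby→C4→Exit: bottleneck 2, flow now 12.
Augment Hall→C2→StairC→C1→Exit: bottleneck 3, flow now 15.
Augment Hall→C2→StairC→C4→Exit: bottleneck 4, flow now 19.
Augment Hall→C2→C3→C4→Exit: bottleneck 4, flow now 23.
No augmenting path remains; maximum flow = 23.
In the residual graph, reachable from Hall: {Hall, StairA, C2, Lobby, StairC, C3, C1, C4}.
Min-cut edges: C1→Exit (12), C4→Exit (11); capacity 12 + 11 = 23.
This cut is saturated, so no flow can exceed 23.

23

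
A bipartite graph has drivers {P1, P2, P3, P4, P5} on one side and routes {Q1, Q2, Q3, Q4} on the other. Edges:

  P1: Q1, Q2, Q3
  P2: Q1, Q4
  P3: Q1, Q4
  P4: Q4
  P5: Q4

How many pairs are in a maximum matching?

Unit-capacity flow: source→left, listed edges, right→sink; max matching = max flow.
Augmenting path P1→Q1 (+1); matched 1.
Augmenting path P2→Q4 (+1); matched 2.
Augmenting path P3→Q1→P1→Q2 (+1); matched 3.
No augmenting path remains; maximum matching = 3.
König certificate: {P1, Q1, Q4} is a vertex cover of size 3 (every listed pair touches it), so no matching can be larger.

3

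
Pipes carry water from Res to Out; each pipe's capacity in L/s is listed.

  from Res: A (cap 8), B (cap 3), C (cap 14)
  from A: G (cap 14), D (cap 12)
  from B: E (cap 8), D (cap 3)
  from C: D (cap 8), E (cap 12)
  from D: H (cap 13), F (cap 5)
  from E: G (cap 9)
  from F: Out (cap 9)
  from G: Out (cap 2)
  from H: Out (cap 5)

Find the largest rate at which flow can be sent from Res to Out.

Augment Res→A→G→Out: bottleneck 2, flow now 2.
Augment Res→A→D→F→Out: bottleneck 5, flow now 7.
Augment Res→A→D→H→Out: bottleneck 1, flow now 8.
Augment Res→B→D→H→Out: bottleneck 3, flow now 11.
Augment Res→C→D→H→Out: bottleneck 1, flow now 12.
No augmenting path remains; maximum flow = 12.
In the residual graph, reachable from Res: {Res, A, B, C, D, E, G, H}.
Min-cut edges: D→F (5), G→Out (2), H→Out (5); capacity 5 + 2 + 5 = 12.
This cut is saturated, so no flow can exceed 12.

12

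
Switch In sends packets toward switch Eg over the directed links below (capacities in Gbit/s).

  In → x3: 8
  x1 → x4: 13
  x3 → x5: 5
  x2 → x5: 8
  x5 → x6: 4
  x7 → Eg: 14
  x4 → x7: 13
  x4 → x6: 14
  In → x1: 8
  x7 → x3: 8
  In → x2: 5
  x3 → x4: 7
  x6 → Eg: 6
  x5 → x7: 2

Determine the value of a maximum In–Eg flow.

Augment In→x1→x4→x6→Eg: bottleneck 6, flow now 6.
Augment In→x1→x4→x7→Eg: bottleneck 2, flow now 8.
Augment In→x2→x5→x7→Eg: bottleneck 2, flow now 10.
Augment In→x3→x4→x7→Eg: bottleneck 7, flow now 17.
Augment In→x2→x5→x6→x4→x7→Eg: bottleneck 3, flow now 20. (uses reverse residual edge)
No augmenting path remains; maximum flow = 20.
In the residual graph, reachable from In: {In, x1, x2, x3, x4, x5, x6, x7}.
Min-cut edges: x6→Eg (6), x7→Eg (14); capacity 6 + 14 = 20.
This cut is saturated, so no flow can exceed 20.

20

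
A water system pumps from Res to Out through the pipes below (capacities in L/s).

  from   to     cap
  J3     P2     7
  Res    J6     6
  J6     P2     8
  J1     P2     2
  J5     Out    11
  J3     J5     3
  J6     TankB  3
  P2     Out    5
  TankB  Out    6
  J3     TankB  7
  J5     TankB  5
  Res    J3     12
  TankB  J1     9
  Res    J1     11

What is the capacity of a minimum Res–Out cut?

Augment Res→J3→TankB→Out: bottleneck 6, flow now 6.
Augment Res→J3→J5→Out: bottleneck 3, flow now 9.
Augment Res→J3→P2→Out: bottleneck 3, flow now 12.
Augment Res→J6→P2→Out: bottleneck 2, flow now 14.
No augmenting path remains; maximum flow = 14.
By max-flow min-cut, the minimum cut capacity equals the max flow.
In the residual graph, reachable from Res: {Res, J3, J6, J1, TankB, P2}.
Min-cut edges: J3→J5 (3), TankB→Out (6), P2→Out (5); capacity 3 + 6 + 5 = 14.

14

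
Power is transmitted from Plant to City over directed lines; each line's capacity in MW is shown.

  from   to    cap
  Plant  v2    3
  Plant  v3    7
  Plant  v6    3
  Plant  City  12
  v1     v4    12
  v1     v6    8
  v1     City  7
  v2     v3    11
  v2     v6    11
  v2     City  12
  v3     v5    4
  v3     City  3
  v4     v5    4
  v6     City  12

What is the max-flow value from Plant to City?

21

Augment Plant→City: bottleneck 12, flow now 12.
Augment Plant→v2→City: bottleneck 3, flow now 15.
Augment Plant→v3→City: bottleneck 3, flow now 18.
Augment Plant→v6→City: bottleneck 3, flow now 21.
No augmenting path remains; maximum flow = 21.
In the residual graph, reachable from Plant: {Plant, v3, v5}.
Min-cut edges: Plant→v2 (3), Plant→v6 (3), Plant→City (12), v3→City (3); capacity 3 + 3 + 12 + 3 = 21.
This cut is saturated, so no flow can exceed 21.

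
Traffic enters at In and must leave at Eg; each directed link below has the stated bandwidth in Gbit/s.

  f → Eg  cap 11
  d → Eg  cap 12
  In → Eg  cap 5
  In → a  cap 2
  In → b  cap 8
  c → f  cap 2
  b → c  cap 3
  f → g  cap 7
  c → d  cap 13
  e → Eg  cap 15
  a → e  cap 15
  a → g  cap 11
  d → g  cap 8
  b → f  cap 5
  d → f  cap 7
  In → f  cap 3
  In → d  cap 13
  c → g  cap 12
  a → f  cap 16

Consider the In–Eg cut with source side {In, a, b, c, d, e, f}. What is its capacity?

Edges leaving {In, a, b, c, d, e, f}: In→Eg (5), a→g (11), c→g (12), d→g (8), d→Eg (12), e→Eg (15), f→g (7), f→Eg (11).
Cut capacity = 5 + 11 + 12 + 8 + 12 + 15 + 7 + 11 = 81.

81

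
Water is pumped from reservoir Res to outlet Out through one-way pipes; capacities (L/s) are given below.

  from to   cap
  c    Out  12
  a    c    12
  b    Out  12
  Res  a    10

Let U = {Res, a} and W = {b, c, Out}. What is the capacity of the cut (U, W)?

12

Edges leaving {Res, a}: a→c (12).
Cut capacity = 12 = 12.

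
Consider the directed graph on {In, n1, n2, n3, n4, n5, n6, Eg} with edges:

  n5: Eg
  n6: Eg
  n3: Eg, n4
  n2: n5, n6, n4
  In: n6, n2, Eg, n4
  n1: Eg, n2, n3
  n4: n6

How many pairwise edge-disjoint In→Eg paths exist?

Assign every edge capacity 1; by Menger, the answer equals the max flow.
Path In→Eg (+1); total 1.
Path In→n6→Eg (+1); total 2.
Path In→n2→n5→Eg (+1); total 3.
No residual In→Eg path; max flow = 3.
Certifying cut of size 3: {In→Eg, In→n2, n6→Eg}.

3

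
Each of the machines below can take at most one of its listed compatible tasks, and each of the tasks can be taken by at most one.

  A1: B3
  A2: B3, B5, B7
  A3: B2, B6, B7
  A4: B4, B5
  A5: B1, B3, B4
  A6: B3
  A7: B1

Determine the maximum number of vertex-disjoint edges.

6

Unit-capacity flow: source→left, listed edges, right→sink; max matching = max flow.
Augmenting path A1→B3 (+1); matched 1.
Augmenting path A2→B5 (+1); matched 2.
Augmenting path A3→B2 (+1); matched 3.
Augmenting path A4→B4 (+1); matched 4.
Augmenting path A5→B1 (+1); matched 5.
Augmenting path A7→B1→A5→B4→A4→B5→A2→B7 (+1); matched 6.
No augmenting path remains; maximum matching = 6.
König certificate: {A2, A3, A4, A5, A7, B3} is a vertex cover of size 6 (every listed pair touches it), so no matching can be larger.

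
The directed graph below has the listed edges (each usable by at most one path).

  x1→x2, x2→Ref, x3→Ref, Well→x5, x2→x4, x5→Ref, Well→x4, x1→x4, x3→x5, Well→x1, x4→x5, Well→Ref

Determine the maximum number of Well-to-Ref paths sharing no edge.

Assign every edge capacity 1; by Menger, the answer equals the max flow.
Path Well→Ref (+1); total 1.
Path Well→x5→Ref (+1); total 2.
Path Well→x1→x2→Ref (+1); total 3.
No residual Well→Ref path; max flow = 3.
Certifying cut of size 3: {Well→Ref, Well→x1, x5→Ref}.

3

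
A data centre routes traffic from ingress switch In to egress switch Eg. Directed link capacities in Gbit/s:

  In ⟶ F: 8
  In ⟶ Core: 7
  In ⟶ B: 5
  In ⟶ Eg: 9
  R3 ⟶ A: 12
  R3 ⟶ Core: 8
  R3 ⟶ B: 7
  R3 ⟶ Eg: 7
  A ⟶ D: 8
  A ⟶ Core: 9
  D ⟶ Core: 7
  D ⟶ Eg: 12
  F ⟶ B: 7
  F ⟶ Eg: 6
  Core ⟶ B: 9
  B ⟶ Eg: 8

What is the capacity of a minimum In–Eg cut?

23

Augment In→Eg: bottleneck 9, flow now 9.
Augment In→F→Eg: bottleneck 6, flow now 15.
Augment In→B→Eg: bottleneck 5, flow now 20.
Augment In→F→B→Eg: bottleneck 2, flow now 22.
Augment In→Core→B→Eg: bottleneck 1, flow now 23.
No augmenting path remains; maximum flow = 23.
By max-flow min-cut, the minimum cut capacity equals the max flow.
In the residual graph, reachable from In: {In, F, Core, B}.
Min-cut edges: In→Eg (9), F→Eg (6), B→Eg (8); capacity 9 + 6 + 8 = 23.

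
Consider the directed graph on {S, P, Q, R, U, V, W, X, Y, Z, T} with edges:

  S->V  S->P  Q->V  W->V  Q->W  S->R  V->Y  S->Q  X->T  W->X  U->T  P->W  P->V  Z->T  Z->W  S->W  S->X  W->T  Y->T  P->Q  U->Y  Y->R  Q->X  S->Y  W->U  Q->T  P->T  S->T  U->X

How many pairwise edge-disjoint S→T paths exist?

Assign every edge capacity 1; by Menger, the answer equals the max flow.
Path S→T (+1); total 1.
Path S→P→T (+1); total 2.
Path S→Q→T (+1); total 3.
Path S→W→T (+1); total 4.
Path S→X→T (+1); total 5.
Path S→Y→T (+1); total 6.
No residual S→T path; max flow = 6.
Certifying cut of size 6: {S→P, S→Q, S→T, S→W, S→X, Y→T}.

6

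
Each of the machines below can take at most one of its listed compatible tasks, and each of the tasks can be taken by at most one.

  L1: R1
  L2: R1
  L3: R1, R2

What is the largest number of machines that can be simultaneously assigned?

Unit-capacity flow: source→left, listed edges, right→sink; max matching = max flow.
Augmenting path L1→R1 (+1); matched 1.
Augmenting path L3→R2 (+1); matched 2.
No augmenting path remains; maximum matching = 2.
König certificate: {L3, R1} is a vertex cover of size 2 (every listed pair touches it), so no matching can be larger.

2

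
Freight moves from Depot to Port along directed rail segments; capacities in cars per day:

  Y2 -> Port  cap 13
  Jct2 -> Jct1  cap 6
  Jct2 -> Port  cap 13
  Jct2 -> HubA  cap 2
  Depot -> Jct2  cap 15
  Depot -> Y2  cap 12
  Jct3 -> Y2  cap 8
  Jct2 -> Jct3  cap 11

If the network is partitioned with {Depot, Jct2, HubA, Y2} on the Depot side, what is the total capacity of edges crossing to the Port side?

Edges leaving {Depot, Jct2, HubA, Y2}: Jct2→Jct3 (11), Jct2→Jct1 (6), Jct2→Port (13), Y2→Port (13).
Cut capacity = 11 + 6 + 13 + 13 = 43.

43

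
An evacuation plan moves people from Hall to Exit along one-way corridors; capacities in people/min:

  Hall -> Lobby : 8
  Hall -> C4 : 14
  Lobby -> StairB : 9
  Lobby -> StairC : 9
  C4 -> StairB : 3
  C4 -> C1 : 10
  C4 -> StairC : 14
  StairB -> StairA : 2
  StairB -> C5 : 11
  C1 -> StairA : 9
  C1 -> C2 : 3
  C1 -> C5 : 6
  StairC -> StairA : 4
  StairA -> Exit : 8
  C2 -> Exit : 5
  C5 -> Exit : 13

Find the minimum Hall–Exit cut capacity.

Augment Hall→Lobby→StairB→StairA→Exit: bottleneck 2, flow now 2.
Augment Hall→Lobby→StairB→C5→Exit: bottleneck 6, flow now 8.
Augment Hall→C4→StairB→C5→Exit: bottleneck 3, flow now 11.
Augment Hall→C4→C1→StairA→Exit: bottleneck 6, flow now 17.
Augment Hall→C4→C1→C2→Exit: bottleneck 3, flow now 20.
Augment Hall→C4→C1→C5→Exit: bottleneck 1, flow now 21.
Augment Hall→C4→StairC→StairA→StairB→C5→Exit: bottleneck 1, flow now 22. (uses reverse residual edge)
No augmenting path remains; maximum flow = 22.
By max-flow min-cut, the minimum cut capacity equals the max flow.
In the residual graph, reachable from Hall: {Hall}.
Min-cut edges: Hall→Lobby (8), Hall→C4 (14); capacity 8 + 14 = 22.

22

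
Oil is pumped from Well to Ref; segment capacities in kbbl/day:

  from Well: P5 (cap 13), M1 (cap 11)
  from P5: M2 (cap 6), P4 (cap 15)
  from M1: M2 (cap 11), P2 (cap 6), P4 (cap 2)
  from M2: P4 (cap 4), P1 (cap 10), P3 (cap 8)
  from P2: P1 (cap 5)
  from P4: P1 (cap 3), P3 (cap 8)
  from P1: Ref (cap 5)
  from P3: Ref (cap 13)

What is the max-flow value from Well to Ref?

18

Augment Well→P5→M2→P1→Ref: bottleneck 5, flow now 5.
Augment Well→P5→M2→P3→Ref: bottleneck 1, flow now 6.
Augment Well→P5→P4→P3→Ref: bottleneck 7, flow now 13.
Augment Well→M1→M2→P3→Ref: bottleneck 5, flow now 18.
No augmenting path remains; maximum flow = 18.
In the residual graph, reachable from Well: {Well, P5, M1, M2, P2, P4, P1, P3}.
Min-cut edges: P1→Ref (5), P3→Ref (13); capacity 5 + 13 = 18.
This cut is saturated, so no flow can exceed 18.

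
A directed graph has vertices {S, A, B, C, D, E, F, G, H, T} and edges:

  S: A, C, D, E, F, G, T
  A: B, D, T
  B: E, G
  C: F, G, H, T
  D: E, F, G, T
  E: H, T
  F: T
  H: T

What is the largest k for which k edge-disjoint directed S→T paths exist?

6

Assign every edge capacity 1; by Menger, the answer equals the max flow.
Path S→T (+1); total 1.
Path S→A→T (+1); total 2.
Path S→C→T (+1); total 3.
Path S→D→T (+1); total 4.
Path S→E→T (+1); total 5.
Path S→F→T (+1); total 6.
No residual S→T path; max flow = 6.
Certifying cut of size 6: {S→A, S→C, S→D, S→E, S→F, S→T}.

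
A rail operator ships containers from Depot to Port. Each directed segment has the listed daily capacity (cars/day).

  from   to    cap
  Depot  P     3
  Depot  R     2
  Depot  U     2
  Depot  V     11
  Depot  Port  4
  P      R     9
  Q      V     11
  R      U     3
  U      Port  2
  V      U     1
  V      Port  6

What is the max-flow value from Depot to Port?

Augment Depot→Port: bottleneck 4, flow now 4.
Augment Depot→U→Port: bottleneck 2, flow now 6.
Augment Depot→V→Port: bottleneck 6, flow now 12.
No augmenting path remains; maximum flow = 12.
In the residual graph, reachable from Depot: {Depot, P, R, U, V}.
Min-cut edges: Depot→Port (4), U→Port (2), V→Port (6); capacity 4 + 2 + 6 = 12.
This cut is saturated, so no flow can exceed 12.

12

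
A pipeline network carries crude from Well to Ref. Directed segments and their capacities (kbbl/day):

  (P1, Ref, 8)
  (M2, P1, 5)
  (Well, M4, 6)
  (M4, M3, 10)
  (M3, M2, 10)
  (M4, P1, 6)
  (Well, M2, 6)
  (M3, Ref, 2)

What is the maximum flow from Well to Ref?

10

Augment Well→M4→M3→Ref: bottleneck 2, flow now 2.
Augment Well→M4→P1→Ref: bottleneck 4, flow now 6.
Augment Well→M2→P1→Ref: bottleneck 4, flow now 10.
No augmenting path remains; maximum flow = 10.
In the residual graph, reachable from Well: {Well, M4, M2, M3, P1}.
Min-cut edges: M3→Ref (2), P1→Ref (8); capacity 2 + 8 = 10.
This cut is saturated, so no flow can exceed 10.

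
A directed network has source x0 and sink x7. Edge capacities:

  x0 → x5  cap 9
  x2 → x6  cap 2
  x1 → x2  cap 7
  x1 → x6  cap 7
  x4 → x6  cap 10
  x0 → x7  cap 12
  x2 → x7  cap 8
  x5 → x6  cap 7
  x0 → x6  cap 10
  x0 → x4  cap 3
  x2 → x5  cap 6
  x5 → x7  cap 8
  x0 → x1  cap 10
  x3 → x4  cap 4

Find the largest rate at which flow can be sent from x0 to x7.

Augment x0→x7: bottleneck 12, flow now 12.
Augment x0→x5→x7: bottleneck 8, flow now 20.
Augment x0→x1→x2→x7: bottleneck 7, flow now 27.
No augmenting path remains; maximum flow = 27.
In the residual graph, reachable from x0: {x0, x1, x4, x5, x6}.
Min-cut edges: x0→x7 (12), x1→x2 (7), x5→x7 (8); capacity 12 + 7 + 8 = 27.
This cut is saturated, so no flow can exceed 27.

27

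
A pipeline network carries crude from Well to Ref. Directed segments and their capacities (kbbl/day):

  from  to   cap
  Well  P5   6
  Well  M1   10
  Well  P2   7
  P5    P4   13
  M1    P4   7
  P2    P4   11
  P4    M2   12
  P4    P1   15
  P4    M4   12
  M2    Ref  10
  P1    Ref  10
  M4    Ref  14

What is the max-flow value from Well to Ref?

Augment Well→P5→P4→M2→Ref: bottleneck 6, flow now 6.
Augment Well→M1→P4→M2→Ref: bottleneck 4, flow now 10.
Augment Well→M1→P4→P1→Ref: bottleneck 3, flow now 13.
Augment Well→P2→P4→P1→Ref: bottleneck 7, flow now 20.
No augmenting path remains; maximum flow = 20.
In the residual graph, reachable from Well: {Well, M1}.
Min-cut edges: Well→P5 (6), Well→P2 (7), M1→P4 (7); capacity 6 + 7 + 7 = 20.
This cut is saturated, so no flow can exceed 20.

20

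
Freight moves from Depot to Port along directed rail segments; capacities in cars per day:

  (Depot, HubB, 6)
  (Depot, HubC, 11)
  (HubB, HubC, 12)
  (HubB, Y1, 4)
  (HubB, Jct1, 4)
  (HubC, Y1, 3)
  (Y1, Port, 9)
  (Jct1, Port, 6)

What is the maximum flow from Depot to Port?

9

Augment Depot→HubB→Y1→Port: bottleneck 4, flow now 4.
Augment Depot→HubB→Jct1→Port: bottleneck 2, flow now 6.
Augment Depot→HubC→Y1→Port: bottleneck 3, flow now 9.
No augmenting path remains; maximum flow = 9.
In the residual graph, reachable from Depot: {Depot, HubC}.
Min-cut edges: Depot→HubB (6), HubC→Y1 (3); capacity 6 + 3 = 9.
This cut is saturated, so no flow can exceed 9.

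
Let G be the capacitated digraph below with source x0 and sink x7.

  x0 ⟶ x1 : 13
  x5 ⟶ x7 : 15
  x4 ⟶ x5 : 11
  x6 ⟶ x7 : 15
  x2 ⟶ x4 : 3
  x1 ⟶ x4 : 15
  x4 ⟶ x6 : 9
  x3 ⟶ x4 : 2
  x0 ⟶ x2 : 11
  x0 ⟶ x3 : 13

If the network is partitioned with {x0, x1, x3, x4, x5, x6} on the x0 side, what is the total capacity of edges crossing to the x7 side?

Edges leaving {x0, x1, x3, x4, x5, x6}: x0→x2 (11), x5→x7 (15), x6→x7 (15).
Cut capacity = 11 + 15 + 15 = 41.

41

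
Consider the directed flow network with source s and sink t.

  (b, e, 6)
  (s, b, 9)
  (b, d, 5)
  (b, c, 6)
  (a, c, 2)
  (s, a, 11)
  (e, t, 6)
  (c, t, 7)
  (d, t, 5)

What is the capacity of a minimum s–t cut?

11

Augment s→a→c→t: bottleneck 2, flow now 2.
Augment s→b→c→t: bottleneck 5, flow now 7.
Augment s→b→d→t: bottleneck 4, flow now 11.
No augmenting path remains; maximum flow = 11.
By max-flow min-cut, the minimum cut capacity equals the max flow.
In the residual graph, reachable from s: {s, a}.
Min-cut edges: s→b (9), a→c (2); capacity 9 + 2 = 11.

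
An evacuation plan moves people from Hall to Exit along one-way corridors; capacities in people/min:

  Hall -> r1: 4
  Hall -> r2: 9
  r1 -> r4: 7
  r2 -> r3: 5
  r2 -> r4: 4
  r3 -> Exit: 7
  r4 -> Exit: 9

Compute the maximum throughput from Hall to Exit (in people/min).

13

Augment Hall→r1→r4→Exit: bottleneck 4, flow now 4.
Augment Hall→r2→r3→Exit: bottleneck 5, flow now 9.
Augment Hall→r2→r4→Exit: bottleneck 4, flow now 13.
No augmenting path remains; maximum flow = 13.
In the residual graph, reachable from Hall: {Hall}.
Min-cut edges: Hall→r1 (4), Hall→r2 (9); capacity 4 + 9 = 13.
This cut is saturated, so no flow can exceed 13.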